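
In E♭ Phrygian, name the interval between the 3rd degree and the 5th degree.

E♭ phrygian: E♭ F♭ G♭ A♭ B♭ C♭ D♭.
So we need the interval from G♭ up to B♭.
From G♭ to B♭ is 4 semitones, exactly the major third.

major 3rd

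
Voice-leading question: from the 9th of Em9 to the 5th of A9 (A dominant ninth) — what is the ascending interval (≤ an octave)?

The 9th of Em9 is F#; the 5th of A9 (A dominant ninth) is E.
From F# to E: 10 semitones over a seventh = minor.

minor seventh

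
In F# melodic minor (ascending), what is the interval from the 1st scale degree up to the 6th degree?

major sixth

Spelling F# melodic minor (ascending): F# G# A B C# D# E#.
1st scale degree = F#; scale degree 6 = D#.
F# up to D# spans 6 letter names and 9 semitones — a major sixth.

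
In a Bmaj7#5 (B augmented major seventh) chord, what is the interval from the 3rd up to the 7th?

perfect fifth

Spelling the chord: B, D#, F##, A#.
The 3rd is D# and the 7th is A#.
D# up to A# spans 5 letter names and 7 semitones — a perfect fifth.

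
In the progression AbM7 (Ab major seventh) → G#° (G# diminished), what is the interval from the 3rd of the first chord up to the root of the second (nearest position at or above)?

AbM7 (Ab major seventh) has C as its 3rd, and G#° (G# diminished) has G# as its root.
5 letter names make it a fifth; at 8 semitones (a half step wider than perfect) the quality is augmented.

augmented fifth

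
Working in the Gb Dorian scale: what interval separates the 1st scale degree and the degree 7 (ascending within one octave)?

The scale runs Gb Ab Bbb Cb Db Eb Fb.
1st scale degree = Gb; degree 7 = Fb.
From Gb to Fb: 10 semitones over a seventh = minor.

m7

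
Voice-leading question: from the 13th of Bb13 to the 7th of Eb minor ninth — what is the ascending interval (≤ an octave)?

diminished fifth

The 13th of Bb13 is G; the 7th of Eb minor ninth is Db.
G up to Db is 6 semitones, a half step narrower than a perfect fifth, so the interval is diminished.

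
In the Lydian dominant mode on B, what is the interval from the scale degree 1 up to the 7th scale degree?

minor seventh

B lydian dominant: B C# D# E# F# G# A.
That puts B below A.
B up to A is 10 semitones, a half step narrower than a major seventh, so the interval is minor.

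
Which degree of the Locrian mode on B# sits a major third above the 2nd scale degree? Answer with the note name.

E#

The scale is B# C# D# E# F# G# A#.
The 2nd scale degree is C#; a major third above that is E# — scale degree 4.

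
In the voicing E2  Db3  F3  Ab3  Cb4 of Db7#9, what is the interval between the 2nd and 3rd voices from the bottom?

major third

Those voices are Db3 and F3.
Db up to F spans 3 letter names and 4 semitones — a major third.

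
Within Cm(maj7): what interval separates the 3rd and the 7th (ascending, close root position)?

augmented 5th

CmM7 is spelled C–Eb–G–B.
3rd = Eb; 7th = B.
5 letter names make it a fifth; at 8 semitones (a half step wider than perfect) the quality is augmented.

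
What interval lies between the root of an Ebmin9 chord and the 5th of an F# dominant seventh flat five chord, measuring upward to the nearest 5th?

The root of Ebmin9 is Eb; the 5th of F# dominant seventh flat five is C.
Counting 6 letters and 9 half steps from Eb gives a major sixth.

major sixth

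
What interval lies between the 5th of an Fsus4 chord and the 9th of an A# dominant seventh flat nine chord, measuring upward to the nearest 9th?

Fsus4 has C as its 5th, and A# dominant seventh flat nine has B as its 9th.
C up to B spans 7 letter names and 11 semitones — a major seventh.

major seventh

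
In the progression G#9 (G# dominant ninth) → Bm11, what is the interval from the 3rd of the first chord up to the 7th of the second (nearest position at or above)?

The 3rd of G#9 (G# dominant ninth) is B#; the 7th of Bm11 is A.
B# up to A is 9 semitones, a whole step narrower than a major seventh, so the interval is diminished.

diminished seventh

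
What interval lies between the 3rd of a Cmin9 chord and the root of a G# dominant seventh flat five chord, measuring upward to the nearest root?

Cmin9 has Eb as its 3rd, and G# dominant seventh flat five has G# as its root.
Eb up to G# is 5 semitones, a half step wider than a major third, so the interval is augmented.

augmented 3rd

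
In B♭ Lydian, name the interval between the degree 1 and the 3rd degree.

major third

B♭ lydian: B♭ C D E F G A.
Degree 1 = B♭; 3rd degree = D.
From B♭ to D is 4 semitones, exactly the major third.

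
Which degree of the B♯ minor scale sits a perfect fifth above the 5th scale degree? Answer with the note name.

C##

The scale is B♯ C𝄪 D♯ E♯ F𝄪 G♯ A♯.
The 5th scale degree is F𝄪; a perfect fifth above that is C𝄪 — scale degree 2.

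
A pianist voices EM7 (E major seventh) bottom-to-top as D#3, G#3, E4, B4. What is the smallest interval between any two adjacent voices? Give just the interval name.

perfect 4th

Adjacent intervals: D#3→G#3 = perfect fourth; G#3→E4 = minor sixth; E4→B4 = perfect fifth.
The smallest is D#3 to G#3, a perfect fourth (5 semitones).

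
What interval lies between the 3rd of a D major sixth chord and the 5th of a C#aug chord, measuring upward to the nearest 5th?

augmented 2nd

The 3rd of D major sixth is F#; the 5th of C#aug is G##.
From F# to G##: 3 semitones over a second = augmented.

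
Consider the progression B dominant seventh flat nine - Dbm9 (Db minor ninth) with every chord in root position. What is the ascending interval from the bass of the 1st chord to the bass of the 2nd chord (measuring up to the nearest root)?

diminished third

The roots are B and Db.
From B to Db: 2 semitones over a third = diminished.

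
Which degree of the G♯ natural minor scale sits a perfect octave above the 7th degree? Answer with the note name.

F#

The scale is G♯ A♯ B C♯ D♯ E F♯.
The 7th degree is F♯; a perfect octave above that is F♯ — scale degree 7.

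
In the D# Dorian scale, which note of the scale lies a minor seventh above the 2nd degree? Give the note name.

The scale is D# E# F# G# A# B# C#.
The 2nd degree is E#; a minor seventh above that is D# — scale degree 1.

D#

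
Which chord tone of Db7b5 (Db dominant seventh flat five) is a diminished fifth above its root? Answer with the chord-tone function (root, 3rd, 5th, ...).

Spelling the chord: Db-F-Abb-Cb.
The root is Db. A diminished fifth above Db is Abb.
Abb is the chord's 5th.

5th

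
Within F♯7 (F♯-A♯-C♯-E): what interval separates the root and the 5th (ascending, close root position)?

That puts F♯ below C♯.
F♯ up to C♯ spans 5 letter names and 7 semitones — a perfect fifth.

P5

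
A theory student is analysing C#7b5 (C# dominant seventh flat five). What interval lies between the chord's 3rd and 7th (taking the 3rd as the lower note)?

diminished fifth

C#7b5 (C# dominant seventh flat five): C#-E#-G-B.
That puts E# below B.
From E# to B: 6 semitones over a fifth = diminished.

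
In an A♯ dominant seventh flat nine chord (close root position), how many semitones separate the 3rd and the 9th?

Spelling the chord: A♯-C𝄪-E♯-G♯-B.
C𝄪 to B is a diminished seventh: 9 semitones.

9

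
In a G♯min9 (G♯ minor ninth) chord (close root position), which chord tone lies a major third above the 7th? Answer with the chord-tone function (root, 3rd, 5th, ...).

The chord tones of G♯ minor ninth are G♯–B–D♯–F♯–A♯.
The 7th is F♯. A major third above F♯ is A♯.
A♯ is the chord's 9th.

9th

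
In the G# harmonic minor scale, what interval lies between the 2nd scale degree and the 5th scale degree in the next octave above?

G# harmonic minor: G# A# B C# D# E F##.
That puts A# below D#.
Counting 11 letters and 17 half steps from A# gives a perfect eleventh.

P11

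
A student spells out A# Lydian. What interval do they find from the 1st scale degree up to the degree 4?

augmented fourth

The scale runs A# B# C## D## E# F## G##.
The 1st scale degree is A# and the 4th degree is D##.
A# up to D## is 6 semitones, a half step wider than a perfect fourth, so the interval is augmented.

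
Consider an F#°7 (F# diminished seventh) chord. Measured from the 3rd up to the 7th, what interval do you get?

diminished fifth

Spelling the chord: F#, A, C, Eb.
3rd = A; 7th = Eb.
A up to Eb is 6 semitones, a half step narrower than a perfect fifth, so the interval is diminished.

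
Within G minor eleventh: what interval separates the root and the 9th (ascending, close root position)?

major 9th

The chord tones of Gm11 are G B♭ D F A C.
Root = G; 9th = A.
G up to A spans 9 letter names and 14 semitones — a major ninth.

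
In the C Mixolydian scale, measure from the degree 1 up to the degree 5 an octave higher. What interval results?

perfect twelfth

Spelling the C Mixolydian scale: C D E F G A B♭.
That puts C below G.
From C to G is 19 semitones, exactly the perfect twelfth.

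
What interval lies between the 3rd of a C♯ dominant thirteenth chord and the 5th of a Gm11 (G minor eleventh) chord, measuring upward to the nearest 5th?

The 3rd of C♯ dominant thirteenth is E♯; the 5th of Gm11 (G minor eleventh) is D.
7 letter names make it a seventh; at 9 semitones (a whole step narrower than major) the quality is diminished.

d7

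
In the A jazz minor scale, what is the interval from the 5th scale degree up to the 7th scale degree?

major third

A melodic minor: A B C D E F♯ G♯.
So we need the interval from E up to G♯.
Counting 3 letters and 4 half steps from E gives a major third.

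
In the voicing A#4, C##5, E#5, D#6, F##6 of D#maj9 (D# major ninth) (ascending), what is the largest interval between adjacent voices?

minor seventh

Adjacent intervals: A#4→C##5 = major third; C##5→E#5 = minor third; E#5→D#6 = minor seventh; D#6→F##6 = major third.
The largest is E#5 to D#6, a minor seventh (10 semitones).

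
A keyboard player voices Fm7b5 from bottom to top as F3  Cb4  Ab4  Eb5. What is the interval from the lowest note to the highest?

minor 14th

The outer voices are F3 and Eb5.
From F to Eb: 22 semitones over a fourteenth = minor.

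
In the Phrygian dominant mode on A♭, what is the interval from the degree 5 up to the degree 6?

Spelling the Phrygian dominant mode on A♭: A♭ B𝄫 C D♭ E♭ F♭ G♭.
That puts E♭ below F♭.
2 letter names make it a second; at 1 semitone (a half step narrower than major) the quality is minor.

minor 2nd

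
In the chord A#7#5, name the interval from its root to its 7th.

minor seventh

Spelling the chord: A#, C##, E##, G#.
Root = A#; 7th = G#.
A# up to G# is 10 semitones, a half step narrower than a major seventh, so the interval is minor.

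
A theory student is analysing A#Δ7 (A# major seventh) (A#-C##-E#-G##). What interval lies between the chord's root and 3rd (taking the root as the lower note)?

The root is A# and the 3rd is C##.
From A# to C## is 4 semitones, exactly the major third.

major third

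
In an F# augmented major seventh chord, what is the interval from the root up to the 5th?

The chord tones of F# augmented major seventh are F#-A#-C##-E#.
That puts F# below C##.
5 letter names make it a fifth; at 8 semitones (a half step wider than perfect) the quality is augmented.

A5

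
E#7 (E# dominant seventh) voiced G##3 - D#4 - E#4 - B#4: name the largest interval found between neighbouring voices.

Adjacent intervals: G##3→D#4 = diminished fifth; D#4→E#4 = major second; E#4→B#4 = perfect fifth.
The largest is E#4 to B#4, a perfect fifth (7 semitones).

perfect 5th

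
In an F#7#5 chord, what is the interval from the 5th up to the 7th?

d3

The chord tones of F#aug7 are F#, A#, C##, E.
5th = C##; 7th = E.
From C## to E: 2 semitones over a third = diminished.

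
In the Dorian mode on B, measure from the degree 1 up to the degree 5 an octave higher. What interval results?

P12

B dorian: B C# D E F# G# A.
Degree 1 = B; 5th scale degree (up an octave) = F#.
Counting 12 letters and 19 half steps from B gives a perfect twelfth.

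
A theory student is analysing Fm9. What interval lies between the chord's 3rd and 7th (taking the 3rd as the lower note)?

The chord tones of Fm9 are F-Ab-C-Eb-G.
3rd = Ab; 7th = Eb.
Ab up to Eb spans 5 letter names and 7 semitones — a perfect fifth.

perfect 5th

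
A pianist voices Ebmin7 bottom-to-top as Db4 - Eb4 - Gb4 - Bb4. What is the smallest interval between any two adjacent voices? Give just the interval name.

M2

Adjacent intervals: Db4→Eb4 = major second; Eb4→Gb4 = minor third; Gb4→Bb4 = major third.
The smallest is Db4 to Eb4, a major second (2 semitones).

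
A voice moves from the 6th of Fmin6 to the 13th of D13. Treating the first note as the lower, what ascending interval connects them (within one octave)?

major sixth

Fmin6 has D as its 6th, and D13 has B as its 13th.
Counting 6 letters and 9 half steps from D gives a major sixth.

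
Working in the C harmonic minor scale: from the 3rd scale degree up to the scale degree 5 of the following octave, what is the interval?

major tenth

Spelling the C harmonic minor scale: C D Eb F G Ab B.
The 3rd scale degree is Eb and the 5th scale degree (up an octave) is G.
Eb up to G spans 10 letter names and 16 semitones — a major tenth.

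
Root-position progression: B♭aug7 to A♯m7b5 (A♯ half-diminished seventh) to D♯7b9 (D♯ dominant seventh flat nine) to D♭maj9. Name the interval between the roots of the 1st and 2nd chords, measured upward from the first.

augmented 7th

The roots are B♭ and A♯.
7 letter names make it a seventh; at 12 semitones (a half step wider than major) the quality is augmented.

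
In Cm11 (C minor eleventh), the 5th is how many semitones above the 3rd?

4

The chord tones of Cm11 (C minor eleventh) are C-Eb-G-Bb-D-F.
Eb to G is a major third: 4 semitones.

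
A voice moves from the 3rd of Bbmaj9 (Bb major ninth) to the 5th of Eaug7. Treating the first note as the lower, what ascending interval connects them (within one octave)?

A6

The 3rd of Bbmaj9 (Bb major ninth) is D; the 5th of Eaug7 is B#.
6 letter names make it a sixth; at 10 semitones (a half step wider than major) the quality is augmented.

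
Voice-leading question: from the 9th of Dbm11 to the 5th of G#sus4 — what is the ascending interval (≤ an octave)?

augmented seventh

Dbm11 has Eb as its 9th, and G#sus4 has D# as its 5th.
7 letter names make it a seventh; at 12 semitones (a half step wider than major) the quality is augmented.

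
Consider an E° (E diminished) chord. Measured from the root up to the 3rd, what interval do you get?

E° (E diminished) is spelled E G B♭.
Root = E; 3rd = G.
3 letter names make it a third; at 3 semitones (a half step narrower than major) the quality is minor.

minor third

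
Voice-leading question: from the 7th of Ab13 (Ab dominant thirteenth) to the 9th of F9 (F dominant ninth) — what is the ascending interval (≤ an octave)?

The 7th of Ab13 (Ab dominant thirteenth) is Gb; the 9th of F9 (F dominant ninth) is G.
1 letter names make it a unison; at 1 semitone (a half step wider than perfect) the quality is augmented.

augmented 1st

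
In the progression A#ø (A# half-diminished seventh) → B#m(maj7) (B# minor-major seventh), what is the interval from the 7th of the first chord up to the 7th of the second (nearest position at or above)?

A#ø (A# half-diminished seventh) has G# as its 7th, and B#m(maj7) (B# minor-major seventh) has A## as its 7th.
From G# to A##: 3 semitones over a second = augmented.

augmented second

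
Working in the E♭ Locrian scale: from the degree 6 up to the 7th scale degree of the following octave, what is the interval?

E♭ locrian: E♭ F♭ G♭ A♭ B𝄫 C♭ D♭.
The degree 6 is C♭ and the 7th degree (up an octave) is D♭.
C♭ up to D♭ spans 9 letter names and 14 semitones — a major ninth.

major 9th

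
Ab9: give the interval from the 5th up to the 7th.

Ab9: Ab, C, Eb, Gb, Bb.
So we need the interval from Eb up to Gb.
Eb up to Gb is 3 semitones, a half step narrower than a major third, so the interval is minor.

minor third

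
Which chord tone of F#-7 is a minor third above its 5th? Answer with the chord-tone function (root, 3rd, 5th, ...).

The chord tones of F# minor seventh are F#, A, C#, E.
The 5th is C#. A minor third above C# is E.
E is the chord's 7th.

7th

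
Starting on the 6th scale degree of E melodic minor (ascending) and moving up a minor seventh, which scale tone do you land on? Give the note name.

B

The scale is E F# G A B C# D#.
The 6th scale degree is C#; a minor seventh above that is B — scale degree 5.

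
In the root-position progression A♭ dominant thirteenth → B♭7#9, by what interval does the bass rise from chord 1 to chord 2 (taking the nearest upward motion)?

major second

The roots are A♭ and B♭.
Counting 2 letters and 2 half steps from A♭ gives a major second.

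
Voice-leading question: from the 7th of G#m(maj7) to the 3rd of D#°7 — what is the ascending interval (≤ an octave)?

d8

The 7th of G#m(maj7) is F##; the 3rd of D#°7 is F#.
F## up to F# is 11 semitones, a half step narrower than a perfect octave, so the interval is diminished.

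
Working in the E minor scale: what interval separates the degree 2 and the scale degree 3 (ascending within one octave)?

The scale runs E F♯ G A B C D.
That puts F♯ below G.
From F♯ to G: 1 semitone over a second = minor.

minor 2nd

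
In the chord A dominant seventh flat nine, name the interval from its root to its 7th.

minor 7th

A7b9 (A dominant seventh flat nine): A C# E G Bb.
Root = A; 7th = G.
A up to G is 10 semitones, a half step narrower than a major seventh, so the interval is minor.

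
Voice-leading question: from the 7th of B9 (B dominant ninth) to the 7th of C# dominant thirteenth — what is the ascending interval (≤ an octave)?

B9 (B dominant ninth) has A as its 7th, and C# dominant thirteenth has B as its 7th.
A up to B spans 2 letter names and 2 semitones — a major second.

major second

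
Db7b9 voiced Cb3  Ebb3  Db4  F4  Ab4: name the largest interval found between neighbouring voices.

Adjacent intervals: Cb3→Ebb3 = minor third; Ebb3→Db4 = major seventh; Db4→F4 = major third; F4→Ab4 = minor third.
The largest is Ebb3 to Db4, a major seventh (11 semitones).

major 7th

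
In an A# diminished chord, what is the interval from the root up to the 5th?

The chord tones of A#° (A# diminished) are A#-C#-E.
That puts A# below E.
From A# to E: 6 semitones over a fifth = diminished.

d5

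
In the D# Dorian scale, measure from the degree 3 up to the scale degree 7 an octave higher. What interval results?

P12

D# dorian: D# E# F# G# A# B# C#.
Degree 3 = F#; degree 7 (up an octave) = C#.
F# up to C# spans 12 letter names and 19 semitones — a perfect twelfth.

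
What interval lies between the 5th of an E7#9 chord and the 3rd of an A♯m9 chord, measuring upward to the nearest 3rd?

M2

The 5th of E7#9 is B; the 3rd of A♯m9 is C♯.
From B to C♯ is 2 semitones, exactly the major second.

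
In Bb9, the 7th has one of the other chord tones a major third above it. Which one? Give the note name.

C

Spelling the chord: Bb D F Ab C.
The 7th is Ab. A major third above Ab is C.
C is the chord's 9th.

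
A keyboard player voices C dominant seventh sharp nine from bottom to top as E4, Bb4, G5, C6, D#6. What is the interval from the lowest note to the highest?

The outer voices are E4 and D#6.
E up to D# spans 14 letter names and 23 semitones — a major fourteenth.

M14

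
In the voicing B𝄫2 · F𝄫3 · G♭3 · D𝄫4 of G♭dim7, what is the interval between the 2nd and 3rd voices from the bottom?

augmented second

Those voices are F𝄫3 and G♭3.
F𝄫 up to G♭ is 3 semitones, a half step wider than a major second, so the interval is augmented.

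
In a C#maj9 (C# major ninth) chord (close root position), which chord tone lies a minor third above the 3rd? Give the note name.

C#maj9 (C# major ninth): C#-E#-G#-B#-D#.
The 3rd is E#. A minor third above E# is G#.
G# is the chord's 5th.

G#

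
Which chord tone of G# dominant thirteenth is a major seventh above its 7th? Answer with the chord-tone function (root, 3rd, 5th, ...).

G#13 (G# dominant thirteenth): G# B# D# F# A# E#.
The 7th is F#. A major seventh above F# is E#.
E# is the chord's 13th.

13th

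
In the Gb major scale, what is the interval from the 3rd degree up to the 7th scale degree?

perfect fifth

Gb major: Gb Ab Bb Cb Db Eb F.
So we need the interval from Bb up to F.
Bb up to F spans 5 letter names and 7 semitones — a perfect fifth.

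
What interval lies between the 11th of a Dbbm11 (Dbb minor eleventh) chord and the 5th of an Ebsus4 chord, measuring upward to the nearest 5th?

augmented third

Dbbm11 (Dbb minor eleventh) has Gbb as its 11th, and Ebsus4 has Bb as its 5th.
Gbb up to Bb is 5 semitones, a half step wider than a major third, so the interval is augmented.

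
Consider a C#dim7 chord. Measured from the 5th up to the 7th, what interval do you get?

C#dim7 (C# diminished seventh) is spelled C#, E, G, Bb.
The 5th is G and the 7th is Bb.
G up to Bb is 3 semitones, a half step narrower than a major third, so the interval is minor.

minor 3rd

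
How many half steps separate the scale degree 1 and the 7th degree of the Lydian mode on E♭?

The scale is E♭ F G A B♭ C D.
E♭ up to D is a major seventh — 11 semitones.

11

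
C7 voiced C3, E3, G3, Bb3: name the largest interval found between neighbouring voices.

major 3rd

Adjacent intervals: C3→E3 = major third; E3→G3 = minor third; G3→Bb3 = minor third.
The largest is C3 to E3, a major third (4 semitones).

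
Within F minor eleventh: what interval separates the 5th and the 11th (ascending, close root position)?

Fm11 (F minor eleventh): F, A♭, C, E♭, G, B♭.
The 5th is C and the 11th is B♭.
From C to B♭: 10 semitones over a seventh = minor.

m7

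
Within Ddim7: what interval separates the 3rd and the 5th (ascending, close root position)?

D diminished seventh is spelled D F Ab Cb.
3rd = F; 5th = Ab.
From F to Ab: 3 semitones over a third = minor.

m3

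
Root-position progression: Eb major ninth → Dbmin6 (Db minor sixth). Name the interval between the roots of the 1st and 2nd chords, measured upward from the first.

The roots are Eb and Db.
Eb up to Db is 10 semitones, a half step narrower than a major seventh, so the interval is minor.

minor seventh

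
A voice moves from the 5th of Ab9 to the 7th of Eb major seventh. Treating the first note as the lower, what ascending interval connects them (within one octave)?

major seventh

The 5th of Ab9 is Eb; the 7th of Eb major seventh is D.
From Eb to D is 11 semitones, exactly the major seventh.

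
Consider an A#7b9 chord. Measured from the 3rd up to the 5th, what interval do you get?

The chord tones of A#7b9 are A# C## E# G# B.
So we need the interval from C## up to E#.
From C## to E#: 3 semitones over a third = minor.

minor third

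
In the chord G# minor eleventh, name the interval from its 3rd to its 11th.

major 9th

G#m11 (G# minor eleventh) is spelled G# B D# F# A# C#.
The 3rd is B and the 11th is C#.
From B to C# is 14 semitones, exactly the major ninth.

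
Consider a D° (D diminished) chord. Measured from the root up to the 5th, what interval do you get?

diminished 5th

The chord tones of D° (D diminished) are D–F–Ab.
That puts D below Ab.
From D to Ab: 6 semitones over a fifth = diminished.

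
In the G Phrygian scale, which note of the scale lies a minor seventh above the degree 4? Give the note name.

The scale is G Ab Bb C D Eb F.
The degree 4 is C; a minor seventh above that is Bb — scale degree 3.

Bb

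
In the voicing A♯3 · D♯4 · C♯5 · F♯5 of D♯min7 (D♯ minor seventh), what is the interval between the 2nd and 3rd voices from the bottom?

m7

Those voices are D♯4 and C♯5.
From D♯ to C♯: 10 semitones over a seventh = minor.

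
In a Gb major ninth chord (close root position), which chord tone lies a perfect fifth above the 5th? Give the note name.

Spelling the chord: Gb–Bb–Db–F–Ab.
The 5th is Db. A perfect fifth above Db is Ab.
Ab is the chord's 9th.

Ab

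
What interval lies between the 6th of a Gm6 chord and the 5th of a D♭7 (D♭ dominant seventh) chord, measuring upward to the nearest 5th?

The 6th of Gm6 is E; the 5th of D♭7 (D♭ dominant seventh) is A♭.
4 letter names make it a fourth; at 4 semitones (a half step narrower than perfect) the quality is diminished.

diminished fourth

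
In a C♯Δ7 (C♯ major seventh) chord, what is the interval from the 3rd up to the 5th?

minor third

The chord tones of C♯ major seventh are C♯, E♯, G♯, B♯.
3rd = E♯; 5th = G♯.
E♯ up to G♯ is 3 semitones, a half step narrower than a major third, so the interval is minor.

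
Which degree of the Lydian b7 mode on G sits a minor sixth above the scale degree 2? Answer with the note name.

The scale is G A B C♯ D E F.
The scale degree 2 is A; a minor sixth above that is F — scale degree 7.

F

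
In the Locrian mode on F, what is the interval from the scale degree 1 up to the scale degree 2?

The scale runs F Gb Ab Bb Cb Db Eb.
Scale degree 1 = F; 2nd scale degree = Gb.
F up to Gb is 1 semitone, a half step narrower than a major second, so the interval is minor.

minor second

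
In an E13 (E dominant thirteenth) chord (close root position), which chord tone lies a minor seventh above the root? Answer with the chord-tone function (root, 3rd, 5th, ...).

The chord tones of E13 are E–G#–B–D–F#–C#.
The root is E. A minor seventh above E is D.
D is the chord's 7th.

7th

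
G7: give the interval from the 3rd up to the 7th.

diminished fifth

The chord tones of G7 are G B D F.
3rd = B; 7th = F.
B up to F is 6 semitones, a half step narrower than a perfect fifth, so the interval is diminished.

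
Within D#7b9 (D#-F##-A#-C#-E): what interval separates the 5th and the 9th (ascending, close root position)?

diminished fifth

5th = A#; 9th = E.
5 letter names make it a fifth; at 6 semitones (a half step narrower than perfect) the quality is diminished.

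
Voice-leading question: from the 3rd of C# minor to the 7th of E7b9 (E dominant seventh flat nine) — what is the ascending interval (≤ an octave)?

minor seventh

The 3rd of C# minor is E; the 7th of E7b9 (E dominant seventh flat nine) is D.
7 letter names make it a seventh; at 10 semitones (a half step narrower than major) the quality is minor.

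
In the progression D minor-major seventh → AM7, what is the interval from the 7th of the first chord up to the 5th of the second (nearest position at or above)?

D minor-major seventh has C♯ as its 7th, and AM7 has E as its 5th.
3 letter names make it a third; at 3 semitones (a half step narrower than major) the quality is minor.

minor 3rd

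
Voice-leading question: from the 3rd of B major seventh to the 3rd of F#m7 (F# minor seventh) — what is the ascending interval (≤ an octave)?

diminished fifth

B major seventh has D# as its 3rd, and F#m7 (F# minor seventh) has A as its 3rd.
D# up to A is 6 semitones, a half step narrower than a perfect fifth, so the interval is diminished.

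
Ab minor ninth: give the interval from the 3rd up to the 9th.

M7

Abm9 (Ab minor ninth): Ab, Cb, Eb, Gb, Bb.
The 3rd is Cb and the 9th is Bb.
From Cb to Bb is 11 semitones, exactly the major seventh.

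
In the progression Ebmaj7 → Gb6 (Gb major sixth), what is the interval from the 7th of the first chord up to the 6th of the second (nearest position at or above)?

minor second

Ebmaj7 has D as its 7th, and Gb6 (Gb major sixth) has Eb as its 6th.
From D to Eb: 1 semitone over a second = minor.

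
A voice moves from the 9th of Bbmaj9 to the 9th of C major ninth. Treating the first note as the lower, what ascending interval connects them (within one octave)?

major 2nd

Bbmaj9 has C as its 9th, and C major ninth has D as its 9th.
C up to D spans 2 letter names and 2 semitones — a major second.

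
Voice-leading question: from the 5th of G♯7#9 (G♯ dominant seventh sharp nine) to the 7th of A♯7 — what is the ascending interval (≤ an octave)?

perfect 4th

G♯7#9 (G♯ dominant seventh sharp nine) has D♯ as its 5th, and A♯7 has G♯ as its 7th.
Counting 4 letters and 5 half steps from D♯ gives a perfect fourth.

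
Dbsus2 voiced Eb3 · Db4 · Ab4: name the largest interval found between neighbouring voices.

Adjacent intervals: Eb3→Db4 = minor seventh; Db4→Ab4 = perfect fifth.
The largest is Eb3 to Db4, a minor seventh (10 semitones).

minor seventh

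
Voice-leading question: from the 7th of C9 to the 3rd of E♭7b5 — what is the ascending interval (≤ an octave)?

M6

C9 has B♭ as its 7th, and E♭7b5 has G as its 3rd.
B♭ up to G spans 6 letter names and 9 semitones — a major sixth.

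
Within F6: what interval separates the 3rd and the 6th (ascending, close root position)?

The chord tones of F6 are F-A-C-D.
So we need the interval from A up to D.
From A to D is 5 semitones, exactly the perfect fourth.

perfect fourth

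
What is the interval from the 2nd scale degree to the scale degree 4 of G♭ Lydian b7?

The scale runs G♭ A♭ B♭ C D♭ E♭ F♭.
The 2nd scale degree is A♭ and the 4th scale degree is C.
Counting 3 letters and 4 half steps from A♭ gives a major third.

major third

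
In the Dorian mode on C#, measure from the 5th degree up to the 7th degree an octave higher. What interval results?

Spelling the Dorian mode on C#: C# D# E F# G# A# B.
That puts G# below B.
10 letter names make it a tenth; at 15 semitones (a half step narrower than major) the quality is minor.

minor 10th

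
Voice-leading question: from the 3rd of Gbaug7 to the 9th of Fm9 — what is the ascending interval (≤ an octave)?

Gbaug7 has Bb as its 3rd, and Fm9 has G as its 9th.
Counting 6 letters and 9 half steps from Bb gives a major sixth.

major sixth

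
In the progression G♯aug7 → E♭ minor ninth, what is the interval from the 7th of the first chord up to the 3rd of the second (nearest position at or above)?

diminished 2nd

G♯aug7 has F♯ as its 7th, and E♭ minor ninth has G♭ as its 3rd.
From F♯ to G♭: 0 semitones over a second = diminished.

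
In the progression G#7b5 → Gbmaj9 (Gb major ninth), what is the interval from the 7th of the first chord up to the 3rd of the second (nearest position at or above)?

d4

G#7b5 has F# as its 7th, and Gbmaj9 (Gb major ninth) has Bb as its 3rd.
From F# to Bb: 4 semitones over a fourth = diminished.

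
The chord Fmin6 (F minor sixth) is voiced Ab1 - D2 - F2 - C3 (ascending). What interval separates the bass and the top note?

major 10th

The outer voices are Ab1 and C3.
Counting 10 letters and 16 half steps from Ab gives a major tenth.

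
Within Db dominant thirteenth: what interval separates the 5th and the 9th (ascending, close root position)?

Db dominant thirteenth: Db–F–Ab–Cb–Eb–Bb.
The 5th is Ab and the 9th is Eb.
Ab up to Eb spans 5 letter names and 7 semitones — a perfect fifth.

perfect fifth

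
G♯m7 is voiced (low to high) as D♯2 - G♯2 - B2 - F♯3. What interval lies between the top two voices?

Those voices are B2 and F♯3.
B up to F♯ spans 5 letter names and 7 semitones — a perfect fifth.

perfect fifth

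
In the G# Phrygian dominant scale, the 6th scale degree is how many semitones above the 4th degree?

3

The scale is G# A B# C# D# E F#.
C# up to E is a minor third — 3 semitones.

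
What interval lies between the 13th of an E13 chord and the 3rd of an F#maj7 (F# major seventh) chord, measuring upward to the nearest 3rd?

major sixth

E13 has C# as its 13th, and F#maj7 (F# major seventh) has A# as its 3rd.
C# up to A# spans 6 letter names and 9 semitones — a major sixth.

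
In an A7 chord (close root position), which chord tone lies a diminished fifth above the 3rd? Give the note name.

G

A dominant seventh is spelled A-C♯-E-G.
The 3rd is C♯. A diminished fifth above C♯ is G.
G is the chord's 7th.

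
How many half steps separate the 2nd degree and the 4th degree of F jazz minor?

3

The scale is F G Ab Bb C D E.
G up to Bb is a minor third — 3 semitones.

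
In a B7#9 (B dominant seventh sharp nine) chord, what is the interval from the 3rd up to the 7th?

diminished 5th

B7#9: B–D♯–F♯–A–C𝄪.
So we need the interval from D♯ up to A.
From D♯ to A: 6 semitones over a fifth = diminished.
This 3–7 tritone is the characteristic tension at the heart of the dominant sound.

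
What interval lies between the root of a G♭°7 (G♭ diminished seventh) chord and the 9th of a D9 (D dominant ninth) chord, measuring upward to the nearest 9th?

The root of G♭°7 (G♭ diminished seventh) is G♭; the 9th of D9 (D dominant ninth) is E.
From G♭ to E: 10 semitones over a sixth = augmented.

augmented 6th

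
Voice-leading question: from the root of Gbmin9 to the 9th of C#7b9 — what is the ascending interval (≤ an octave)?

augmented fifth

The root of Gbmin9 is Gb; the 9th of C#7b9 is D.
From Gb to D: 8 semitones over a fifth = augmented.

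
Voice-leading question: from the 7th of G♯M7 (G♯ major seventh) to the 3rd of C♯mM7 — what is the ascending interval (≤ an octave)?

diminished seventh

The 7th of G♯M7 (G♯ major seventh) is F𝄪; the 3rd of C♯mM7 is E.
From F𝄪 to E: 9 semitones over a seventh = diminished.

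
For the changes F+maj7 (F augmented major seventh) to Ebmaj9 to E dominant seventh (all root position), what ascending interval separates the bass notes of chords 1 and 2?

m7

The roots are F and Eb.
F up to Eb is 10 semitones, a half step narrower than a major seventh, so the interval is minor.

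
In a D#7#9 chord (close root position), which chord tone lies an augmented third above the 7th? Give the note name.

E##

Spelling the chord: D# F## A# C# E##.
The 7th is C#. An augmented third above C# is E##.
E## is the chord's 9th.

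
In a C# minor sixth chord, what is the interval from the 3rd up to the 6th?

Spelling the chord: C#–E–G#–A#.
The 3rd is E and the 6th is A#.
E up to A# is 6 semitones, a half step wider than a perfect fourth, so the interval is augmented.

augmented fourth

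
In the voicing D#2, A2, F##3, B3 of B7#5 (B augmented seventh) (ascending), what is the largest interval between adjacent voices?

augmented sixth

Adjacent intervals: D#2→A2 = diminished fifth; A2→F##3 = augmented sixth; F##3→B3 = diminished fourth.
The largest is A2 to F##3, an augmented sixth (10 semitones).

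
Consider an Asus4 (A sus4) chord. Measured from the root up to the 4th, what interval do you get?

P4

Spelling the chord: A-D-E.
Root = A; 4th = D.
A up to D spans 4 letter names and 5 semitones — a perfect fourth.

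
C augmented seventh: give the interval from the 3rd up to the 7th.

diminished fifth

Spelling the chord: C-E-G#-Bb.
So we need the interval from E up to Bb.
From E to Bb: 6 semitones over a fifth = diminished.
This 3–7 tritone is the characteristic tension at the heart of the dominant sound.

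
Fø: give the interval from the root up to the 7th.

minor seventh

Spelling the chord: F–Ab–Cb–Eb.
So we need the interval from F up to Eb.
F up to Eb is 10 semitones, a half step narrower than a major seventh, so the interval is minor.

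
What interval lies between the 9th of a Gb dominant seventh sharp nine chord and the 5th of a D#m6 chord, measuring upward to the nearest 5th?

Gb dominant seventh sharp nine has A as its 9th, and D#m6 has A# as its 5th.
From A to A#: 1 semitone over a unison = augmented.

A1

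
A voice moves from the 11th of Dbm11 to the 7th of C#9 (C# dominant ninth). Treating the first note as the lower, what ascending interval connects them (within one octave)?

augmented third

Dbm11 has Gb as its 11th, and C#9 (C# dominant ninth) has B as its 7th.
Gb up to B is 5 semitones, a half step wider than a major third, so the interval is augmented.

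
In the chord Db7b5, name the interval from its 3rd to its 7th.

diminished 5th

Spelling the chord: Db, F, Abb, Cb.
The 3rd is F and the 7th is Cb.
From F to Cb: 6 semitones over a fifth = diminished.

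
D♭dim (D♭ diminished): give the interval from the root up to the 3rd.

minor 3rd

The chord tones of D♭ diminished are D♭-F♭-A𝄫.
The root is D♭ and the 3rd is F♭.
D♭ up to F♭ is 3 semitones, a half step narrower than a major third, so the interval is minor.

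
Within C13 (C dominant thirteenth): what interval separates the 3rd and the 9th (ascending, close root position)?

C13: C–E–G–B♭–D–A.
The 3rd is E and the 9th is D.
E up to D is 10 semitones, a half step narrower than a major seventh, so the interval is minor.

minor 7th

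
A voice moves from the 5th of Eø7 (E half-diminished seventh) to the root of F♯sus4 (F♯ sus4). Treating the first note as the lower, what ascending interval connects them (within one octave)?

Eø7 (E half-diminished seventh) has B♭ as its 5th, and F♯sus4 (F♯ sus4) has F♯ as its root.
5 letter names make it a fifth; at 8 semitones (a half step wider than perfect) the quality is augmented.

augmented 5th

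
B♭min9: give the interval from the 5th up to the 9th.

perfect fifth

Spelling the chord: B♭–D♭–F–A♭–C.
That puts F below C.
From F to C is 7 semitones, exactly the perfect fifth.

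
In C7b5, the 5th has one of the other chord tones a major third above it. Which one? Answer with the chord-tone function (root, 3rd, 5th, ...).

C dominant seventh flat five: C E Gb Bb.
The 5th is Gb. A major third above Gb is Bb.
Bb is the chord's 7th.

7th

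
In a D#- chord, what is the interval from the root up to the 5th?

D#- (D# minor): D#–F#–A#.
Root = D#; 5th = A#.
D# up to A# spans 5 letter names and 7 semitones — a perfect fifth.

perfect fifth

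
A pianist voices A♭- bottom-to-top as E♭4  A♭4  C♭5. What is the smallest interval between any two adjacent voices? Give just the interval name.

Adjacent intervals: E♭4→A♭4 = perfect fourth; A♭4→C♭5 = minor third.
The smallest is A♭4 to C♭5, a minor third (3 semitones).

minor third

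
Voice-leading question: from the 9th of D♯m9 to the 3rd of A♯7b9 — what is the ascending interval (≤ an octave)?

M6

D♯m9 has E♯ as its 9th, and A♯7b9 has C𝄪 as its 3rd.
From E♯ to C𝄪 is 9 semitones, exactly the major sixth.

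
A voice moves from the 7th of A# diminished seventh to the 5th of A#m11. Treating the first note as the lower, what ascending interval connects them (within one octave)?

augmented 6th

A# diminished seventh has G as its 7th, and A#m11 has E# as its 5th.
From G to E#: 10 semitones over a sixth = augmented.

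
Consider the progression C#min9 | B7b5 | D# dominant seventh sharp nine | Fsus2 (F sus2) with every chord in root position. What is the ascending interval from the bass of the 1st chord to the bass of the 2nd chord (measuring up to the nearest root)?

The roots are C# and B.
C# up to B is 10 semitones, a half step narrower than a major seventh, so the interval is minor.

minor 7th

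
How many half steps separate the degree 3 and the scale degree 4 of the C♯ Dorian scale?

2

The scale is C♯ D♯ E F♯ G♯ A♯ B.
E up to F♯ is a major second — 2 semitones.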